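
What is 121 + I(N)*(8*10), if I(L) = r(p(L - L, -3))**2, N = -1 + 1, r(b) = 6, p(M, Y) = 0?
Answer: 3001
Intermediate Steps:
N = 0
I(L) = 36 (I(L) = 6**2 = 36)
121 + I(N)*(8*10) = 121 + 36*(8*10) = 121 + 36*80 = 121 + 2880 = 3001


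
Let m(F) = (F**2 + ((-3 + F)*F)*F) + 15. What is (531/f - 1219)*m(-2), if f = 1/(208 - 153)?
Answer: -27986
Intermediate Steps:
f = 1/55 ≈ 0.018182
m(F) = 15 + F**2 + F**2*(-3 + F) (m(F) = (F**2 + (F*(-3 + F))*F) + 15 = (F**2 + F**2*(-3 + F)) + 15 = 15 + F**2 + F**2*(-3 + F))
(531/f - 1219)*m(-2) = (531/(1/55) - 1219)*(15 + (-2)**3 - 2*(-2)**2) = (531*55 - 1219)*(15 - 8 - 2*4) = (29205 - 1219)*(15 - 8 - 8) = 27986*(-1) = -27986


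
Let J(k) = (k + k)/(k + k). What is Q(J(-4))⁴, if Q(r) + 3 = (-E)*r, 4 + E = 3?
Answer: 16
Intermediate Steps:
E = -1 (E = -4 + 3 = -1)
J(k) = 1 (J(k) = (2*k)/((2*k)) = (2*k)*(1/(2*k)) = 1)
Q(r) = -3 + r (Q(r) = -3 + (-1*(-1))*r = -3 + 1*r = -3 + r)
Q(J(-4))⁴ = (-3 + 1)⁴ = (-2)⁴ = 16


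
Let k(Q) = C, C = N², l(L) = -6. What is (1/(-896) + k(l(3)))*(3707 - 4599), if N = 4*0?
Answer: 223/224 ≈ 0.99554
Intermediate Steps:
N = 0
C = 0 (C = 0² = 0)
k(Q) = 0
(1/(-896) + k(l(3)))*(3707 - 4599) = (1/(-896) + 0)*(3707 - 4599) = (-1/896 + 0)*(-892) = -1/896*(-892) = 223/224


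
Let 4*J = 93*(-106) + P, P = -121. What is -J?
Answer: 9979/4 ≈ 2494.8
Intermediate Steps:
J = -9979/4 (J = (93*(-106) - 121)/4 = (-9858 - 121)/4 = (1/4)*(-9979) = -9979/4 ≈ -2494.8)
-J = -1*(-9979/4) = 9979/4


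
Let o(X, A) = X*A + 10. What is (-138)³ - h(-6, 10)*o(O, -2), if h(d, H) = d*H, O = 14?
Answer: -2629152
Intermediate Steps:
o(X, A) = 10 + A*X (o(X, A) = A*X + 10 = 10 + A*X)
h(d, H) = H*d
(-138)³ - h(-6, 10)*o(O, -2) = (-138)³ - 10*(-6)*(10 - 2*14) = -2628072 - (-60)*(10 - 28) = -2628072 - (-60)*(-18) = -2628072 - 1*1080 = -2628072 - 1080 = -2629152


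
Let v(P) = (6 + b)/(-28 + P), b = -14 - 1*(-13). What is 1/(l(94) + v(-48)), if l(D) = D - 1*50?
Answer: 76/3339 ≈ 0.022761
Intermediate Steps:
b = -1 (b = -14 + 13 = -1)
l(D) = -50 + D (l(D) = D - 50 = -50 + D)
v(P) = 5/(-28 + P) (v(P) = (6 - 1)/(-28 + P) = 5/(-28 + P))
1/(l(94) + v(-48)) = 1/((-50 + 94) + 5/(-28 - 48)) = 1/(44 + 5/(-76)) = 1/(44 + 5*(-1/76)) = 1/(44 - 5/76) = 1/(3339/76) = 76/3339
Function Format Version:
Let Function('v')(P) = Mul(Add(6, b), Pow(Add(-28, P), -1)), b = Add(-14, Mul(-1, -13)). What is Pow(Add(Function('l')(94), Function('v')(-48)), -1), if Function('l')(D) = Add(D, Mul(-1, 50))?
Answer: Rational(76, 3339) ≈ 0.022761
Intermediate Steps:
b = -1 (b = Add(-14, 13) = -1)
Function('l')(D) = Add(-50, D) (Function('l')(D) = Add(D, -50) = Add(-50, D))
Function('v')(P) = Mul(5, Pow(Add(-28, P), -1)) (Function('v')(P) = Mul(Add(6, -1), Pow(Add(-28, P), -1)) = Mul(5, Pow(Add(-28, P), -1)))
Pow(Add(Function('l')(94), Function('v')(-48)), -1) = Pow(Add(Add(-50, 94), Mul(5, Pow(Add(-28, -48), -1))), -1) = Pow(Add(44, Mul(5, Pow(-76, -1))), -1) = Pow(Add(44, Mul(5, Rational(-1, 76))), -1) = Pow(Add(44, Rational(-5, 76)), -1) = Pow(Rational(3339, 76), -1) = Rational(76, 3339)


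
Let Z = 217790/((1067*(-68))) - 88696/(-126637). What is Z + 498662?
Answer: 2290911015156305/4594137086 ≈ 4.9866e+5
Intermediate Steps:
Z = -10572422627/4594137086 (Z = 217790/(-72556) - 88696*(-1/126637) = 217790*(-1/72556) + 88696/126637 = -108895/36278 + 88696/126637 = -10572422627/4594137086 ≈ -2.3013)
Z + 498662 = -10572422627/4594137086 + 498662 = 2290911015156305/4594137086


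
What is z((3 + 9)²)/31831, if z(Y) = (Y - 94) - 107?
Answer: -57/31831 ≈ -0.0017907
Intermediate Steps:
z(Y) = -201 + Y (z(Y) = (-94 + Y) - 107 = -201 + Y)
z((3 + 9)²)/31831 = (-201 + (3 + 9)²)/31831 = (-201 + 12²)*(1/31831) = (-201 + 144)*(1/31831) = -57*1/31831 = -57/31831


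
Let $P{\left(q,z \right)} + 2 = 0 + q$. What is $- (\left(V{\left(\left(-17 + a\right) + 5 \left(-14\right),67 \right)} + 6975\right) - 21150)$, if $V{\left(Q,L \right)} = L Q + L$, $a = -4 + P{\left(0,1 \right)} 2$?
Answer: $20473$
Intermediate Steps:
$P{\left(q,z \right)} = -2 + q$ ($P{\left(q,z \right)} = -2 + \left(0 + q\right) = -2 + q$)
$a = -8$ ($a = -4 + \left(-2 + 0\right) 2 = -4 - 4 = -8$)
$V{\left(Q,L \right)} = L + L Q$
$- (\left(V{\left(\left(-17 + a\right) + 5 \left(-14\right),67 \right)} + 6975\right) - 21150) = - (\left(67 \left(1 + \left(\left(-17 - 8\right) + 5 \left(-14\right)\right)\right) + 6975\right) - 21150) = - (\left(67 \left(1 - 95\right) + 6975\right) - 21150) = - (\left(67 \left(-94\right) + 6975\right) - 21150) = - (\left(-6298 + 6975\right) - 21150) = - (677 - 21150) = \left(-1\right) \left(-20473\right) = 20473$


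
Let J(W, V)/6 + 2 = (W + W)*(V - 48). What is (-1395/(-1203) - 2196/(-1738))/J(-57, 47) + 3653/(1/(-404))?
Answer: -115197539648011/78057056 ≈ -1.4758e+6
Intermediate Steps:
J(W, V) = -12 + 12*W*(-48 + V) (J(W, V) = -12 + 6*((W + W)*(V - 48)) = -12 + 6*((2*W)*(-48 + V)) = -12 + 6*(2*W*(-48 + V)) = -12 + 12*W*(-48 + V))
(-1395/(-1203) - 2196/(-1738))/J(-57, 47) + 3653/(1/(-404)) = (-1395/(-1203) - 2196/(-1738))/(-12 - 576*(-57) + 12*47*(-57)) + 3653/(1/(-404)) = (-1395*(-1/1203) - 2196*(-1/1738))/(-12 + 32832 - 32148) + 3653/(-1/404) = (465/401 + 1098/869)/672 + 3653*(-404) = (844383/348469)*(1/672) - 1475812 = 281461/78057056 - 1475812 = -115197539648011/78057056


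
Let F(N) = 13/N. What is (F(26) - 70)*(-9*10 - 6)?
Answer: 6672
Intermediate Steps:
(F(26) - 70)*(-9*10 - 6) = (13/26 - 70)*(-9*10 - 6) = (13*(1/26) - 70)*(-90 - 6) = (1/2 - 70)*(-96) = -139/2*(-96) = 6672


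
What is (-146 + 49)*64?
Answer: -6208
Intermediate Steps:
(-146 + 49)*64 = -97*64 = -6208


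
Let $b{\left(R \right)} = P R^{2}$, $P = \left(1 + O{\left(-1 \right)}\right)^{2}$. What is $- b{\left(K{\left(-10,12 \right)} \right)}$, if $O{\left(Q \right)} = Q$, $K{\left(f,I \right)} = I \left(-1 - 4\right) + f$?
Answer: $0$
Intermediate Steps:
$K{\left(f,I \right)} = f - 5 I$ ($K{\left(f,I \right)} = I \left(-5\right) + f = - 5 I + f = f - 5 I$)
$P = 0$ ($P = \left(1 - 1\right)^{2} = 0^{2} = 0$)
$b{\left(R \right)} = 0$ ($b{\left(R \right)} = 0 R^{2} = 0$)
$- b{\left(K{\left(-10,12 \right)} \right)} = \left(-1\right) 0 = 0$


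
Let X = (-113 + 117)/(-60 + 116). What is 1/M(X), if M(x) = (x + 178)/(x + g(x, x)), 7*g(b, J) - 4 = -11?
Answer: -13/2493 ≈ -0.0052146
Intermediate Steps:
g(b, J) = -1 (g(b, J) = 4/7 + (⅐)*(-11) = 4/7 - 11/7 = -1)
X = 1/14 (X = 4/56 = 4*(1/56) = 1/14 ≈ 0.071429)
M(x) = (178 + x)/(-1 + x) (M(x) = (x + 178)/(x - 1) = (178 + x)/(-1 + x))
1/M(X) = 1/((178 + 1/14)/(-1 + 1/14)) = 1/((2493/14)/(-13/14)) = 1/(-14/13*2493/14) = 1/(-2493/13) = -13/2493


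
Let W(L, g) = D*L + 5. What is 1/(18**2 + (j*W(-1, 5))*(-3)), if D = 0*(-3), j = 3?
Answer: 1/279 ≈ 0.0035842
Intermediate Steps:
D = 0
W(L, g) = 5 (W(L, g) = 0*L + 5 = 0 + 5 = 5)
1/(18**2 + (j*W(-1, 5))*(-3)) = 1/(18**2 + (3*5)*(-3)) = 1/(324 + 15*(-3)) = 1/(324 - 45) = 1/279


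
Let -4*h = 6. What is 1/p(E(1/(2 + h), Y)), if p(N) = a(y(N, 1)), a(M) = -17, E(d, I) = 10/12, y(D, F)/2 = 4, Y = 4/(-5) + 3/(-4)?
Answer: -1/17 ≈ -0.058824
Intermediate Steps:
h = -3/2 (h = -¼*6 = -3/2 ≈ -1.5000)
Y = -31/20 (Y = 4*(-⅕) + 3*(-¼) = -⅘ - ¾ = -31/20 ≈ -1.5500)
y(D, F) = 8 (y(D, F) = 2*4 = 8)
E(d, I) = ⅚ (E(d, I) = 10*(1/12) = ⅚)
p(N) = -17
1/p(E(1/(2 + h), Y)) = 1/(-17) = -1/17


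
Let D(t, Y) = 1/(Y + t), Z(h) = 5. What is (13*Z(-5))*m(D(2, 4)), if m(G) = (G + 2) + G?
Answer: 455/3 ≈ 151.67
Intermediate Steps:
m(G) = 2 + 2*G (m(G) = (2 + G) + G = 2 + 2*G)
(13*Z(-5))*m(D(2, 4)) = (13*5)*(2 + 2/(4 + 2)) = 65*(2 + 2/6) = 65*(2 + 2*(1/6)) = 65*(2 + 1/3) = 65*(7/3) = 455/3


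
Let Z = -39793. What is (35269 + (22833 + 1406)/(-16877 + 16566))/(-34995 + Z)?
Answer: -2736105/5814767 ≈ -0.47054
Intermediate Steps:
(35269 + (22833 + 1406)/(-16877 + 16566))/(-34995 + Z) = (35269 + (22833 + 1406)/(-16877 + 16566))/(-34995 - 39793) = (35269 + 24239/(-311))/(-74788) = (35269 + 24239*(-1/311))*(-1/74788) = (35269 - 24239/311)*(-1/74788) = (10944420/311)*(-1/74788) = -2736105/5814767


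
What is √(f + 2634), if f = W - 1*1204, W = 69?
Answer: √1499 ≈ 38.717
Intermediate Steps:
f = -1135 (f = 69 - 1*1204 = 69 - 1204 = -1135)
√(f + 2634) = √(-1135 + 2634) = √1499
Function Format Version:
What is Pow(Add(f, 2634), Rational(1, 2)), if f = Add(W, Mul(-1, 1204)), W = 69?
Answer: Pow(1499, Rational(1, 2)) ≈ 38.717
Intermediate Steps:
f = -1135 (f = Add(69, Mul(-1, 1204)) = Add(69, -1204) = -1135)
Pow(Add(f, 2634), Rational(1, 2)) = Pow(Add(-1135, 2634), Rational(1, 2)) = Pow(1499, Rational(1, 2))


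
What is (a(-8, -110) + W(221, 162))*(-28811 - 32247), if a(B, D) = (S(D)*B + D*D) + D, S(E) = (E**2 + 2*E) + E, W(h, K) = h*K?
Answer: 2831137344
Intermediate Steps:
W(h, K) = K*h
S(E) = E**2 + 3*E
a(B, D) = D + D**2 + B*D*(3 + D) (a(B, D) = ((D*(3 + D))*B + D*D) + D = (B*D*(3 + D) + D**2) + D = (D**2 + B*D*(3 + D)) + D = D + D**2 + B*D*(3 + D))
(a(-8, -110) + W(221, 162))*(-28811 - 32247) = (-110*(1 - 110 - 8*(3 - 110)) + 162*221)*(-28811 - 32247) = (-110*(1 - 110 - 8*(-107)) + 35802)*(-61058) = (-110*(1 - 110 + 856) + 35802)*(-61058) = (-110*747 + 35802)*(-61058) = (-82170 + 35802)*(-61058) = -46368*(-61058) = 2831137344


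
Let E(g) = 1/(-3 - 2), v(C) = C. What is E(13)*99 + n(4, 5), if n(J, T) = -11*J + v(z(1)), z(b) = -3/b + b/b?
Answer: -329/5 ≈ -65.800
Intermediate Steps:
z(b) = 1 - 3/b (z(b) = -3/b + 1 = 1 - 3/b)
n(J, T) = -2 - 11*J (n(J, T) = -11*J + (-3 + 1)/1 = -11*J + 1*(-2) = -11*J - 2 = -2 - 11*J)
E(g) = -⅕ (E(g) = 1/(-5) = -⅕)
E(13)*99 + n(4, 5) = -⅕*99 + (-2 - 11*4) = -99/5 + (-2 - 44) = -99/5 - 46 = -329/5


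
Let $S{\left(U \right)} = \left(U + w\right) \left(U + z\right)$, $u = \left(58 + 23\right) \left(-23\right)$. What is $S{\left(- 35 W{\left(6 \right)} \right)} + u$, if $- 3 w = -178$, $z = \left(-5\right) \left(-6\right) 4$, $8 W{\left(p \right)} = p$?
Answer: $\frac{19817}{16} \approx 1238.6$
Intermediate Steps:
$W{\left(p \right)} = \frac{p}{8}$
$z = 120$ ($z = 30 \cdot 4 = 120$)
$w = \frac{178}{3}$ ($w = \left(- \frac{1}{3}\right) \left(-178\right) = \frac{178}{3} \approx 59.333$)
$u = -1863$ ($u = 81 \left(-23\right) = -1863$)
$S{\left(U \right)} = \left(120 + U\right) \left(\frac{178}{3} + U\right)$ ($S{\left(U \right)} = \left(U + \frac{178}{3}\right) \left(U + 120\right) = \left(\frac{178}{3} + U\right) \left(120 + U\right) = \left(120 + U\right) \left(\frac{178}{3} + U\right)$)
$S{\left(- 35 W{\left(6 \right)} \right)} + u = \left(7120 + \left(- 35 \cdot \frac{1}{8} \cdot 6\right)^{2} + \frac{538 \left(- 35 \cdot \frac{1}{8} \cdot 6\right)}{3}\right) - 1863 = \left(7120 + \left(\left(-35\right) \frac{3}{4}\right)^{2} + \frac{538 \left(\left(-35\right) \frac{3}{4}\right)}{3}\right) - 1863 = \left(7120 + \left(- \frac{105}{4}\right)^{2} + \frac{538}{3} \left(- \frac{105}{4}\right)\right) - 1863 = \left(7120 + \frac{11025}{16} - \frac{9415}{2}\right) - 1863 = \frac{49625}{16} - 1863 = \frac{19817}{16}$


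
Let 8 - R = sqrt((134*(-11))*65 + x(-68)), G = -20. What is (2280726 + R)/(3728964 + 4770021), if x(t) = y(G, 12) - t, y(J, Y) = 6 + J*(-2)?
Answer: 2280734/8498985 - 4*I*sqrt(5981)/8498985 ≈ 0.26835 - 3.6398e-5*I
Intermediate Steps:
y(J, Y) = 6 - 2*J
x(t) = 46 - t (x(t) = (6 - 2*(-20)) - t = (6 + 40) - t = 46 - t)
R = 8 - 4*I*sqrt(5981) (R = 8 - sqrt((134*(-11))*65 + (46 - 1*(-68))) = 8 - sqrt(-1474*65 + (46 + 68)) = 8 - sqrt(-95810 + 114) = 8 - sqrt(-95696) = 8 - 4*I*sqrt(5981) ≈ 8.0 - 309.35*I)
(2280726 + R)/(3728964 + 4770021) = (2280726 + (8 - 4*I*sqrt(5981)))/(3728964 + 4770021) = (2280734 - 4*I*sqrt(5981))/8498985 = (2280734 - 4*I*sqrt(5981))*(1/8498985) = 2280734/8498985 - 4*I*sqrt(5981)/8498985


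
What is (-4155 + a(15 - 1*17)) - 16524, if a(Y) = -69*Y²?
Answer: -20955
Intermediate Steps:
(-4155 + a(15 - 1*17)) - 16524 = (-4155 - 69*(15 - 1*17)²) - 16524 = (-4155 - 69*(15 - 17)²) - 16524 = (-4155 - 69*(-2)²) - 16524 = (-4155 - 69*4) - 16524 = (-4155 - 276) - 16524 = -4431 - 16524 = -20955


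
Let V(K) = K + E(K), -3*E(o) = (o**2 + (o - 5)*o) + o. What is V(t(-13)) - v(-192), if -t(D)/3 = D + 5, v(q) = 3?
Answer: -331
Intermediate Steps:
E(o) = -o/3 - o**2/3 - o*(-5 + o)/3 (E(o) = -((o**2 + (o - 5)*o) + o)/3 = -((o**2 + (-5 + o)*o) + o)/3 = -((o**2 + o*(-5 + o)) + o)/3 = -(o + o**2 + o*(-5 + o))/3 = -o/3 - o**2/3 - o*(-5 + o)/3)
t(D) = -15 - 3*D (t(D) = -3*(D + 5) = -3*(5 + D) = -15 - 3*D)
V(K) = K + 2*K*(2 - K)/3
V(t(-13)) - v(-192) = (-15 - 3*(-13))*(7 - 2*(-15 - 3*(-13)))/3 - 1*3 = (-15 + 39)*(7 - 2*(-15 + 39))/3 - 3 = (1/3)*24*(7 - 2*24) - 3 = (1/3)*24*(7 - 48) - 3 = (1/3)*24*(-41) - 3 = -328 - 3 = -331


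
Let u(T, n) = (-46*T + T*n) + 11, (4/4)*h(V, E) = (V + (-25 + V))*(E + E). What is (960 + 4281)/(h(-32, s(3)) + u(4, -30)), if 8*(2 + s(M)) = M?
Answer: -6988/5 ≈ -1397.6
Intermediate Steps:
s(M) = -2 + M/8
h(V, E) = 2*E*(-25 + 2*V) (h(V, E) = (V + (-25 + V))*(E + E) = (-25 + 2*V)*(2*E) = 2*E*(-25 + 2*V))
u(T, n) = 11 - 46*T + T*n
(960 + 4281)/(h(-32, s(3)) + u(4, -30)) = (960 + 4281)/(2*(-2 + (1/8)*3)*(-25 + 2*(-32)) + (11 - 46*4 + 4*(-30))) = 5241/(2*(-2 + 3/8)*(-25 - 64) + (11 - 184 - 120)) = 5241/(2*(-13/8)*(-89) - 293) = 5241/(1157/4 - 293) = 5241/(-15/4) = 5241*(-4/15) = -6988/5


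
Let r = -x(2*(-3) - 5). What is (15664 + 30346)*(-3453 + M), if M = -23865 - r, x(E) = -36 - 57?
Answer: -1261180110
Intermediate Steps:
x(E) = -93
r = 93 (r = -1*(-93) = 93)
M = -23958 (M = -23865 - 1*93 = -23865 - 93 = -23958)
(15664 + 30346)*(-3453 + M) = (15664 + 30346)*(-3453 - 23958) = 46010*(-27411) = -1261180110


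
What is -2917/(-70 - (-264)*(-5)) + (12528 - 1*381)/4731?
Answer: 10228219/2192030 ≈ 4.6661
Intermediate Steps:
-2917/(-70 - (-264)*(-5)) + (12528 - 1*381)/4731 = -2917/(-70 - 66*20) + (12528 - 381)*(1/4731) = -2917/(-70 - 1320) + 12147*(1/4731) = -2917/(-1390) + 4049/1577 = -2917*(-1/1390) + 4049/1577 = 2917/1390 + 4049/1577 = 10228219/2192030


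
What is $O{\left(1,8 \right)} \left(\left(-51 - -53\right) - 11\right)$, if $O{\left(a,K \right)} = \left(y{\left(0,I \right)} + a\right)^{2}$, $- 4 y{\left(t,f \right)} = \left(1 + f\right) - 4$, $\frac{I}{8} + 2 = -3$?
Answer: $- \frac{19881}{16} \approx -1242.6$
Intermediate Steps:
$I = -40$ ($I = -16 + 8 \left(-3\right) = -16 - 24 = -40$)
$y{\left(t,f \right)} = \frac{3}{4} - \frac{f}{4}$ ($y{\left(t,f \right)} = - \frac{\left(1 + f\right) - 4}{4} = - \frac{-3 + f}{4} = \frac{3}{4} - \frac{f}{4}$)
$O{\left(a,K \right)} = \left(\frac{43}{4} + a\right)^{2}$ ($O{\left(a,K \right)} = \left(\left(\frac{3}{4} - -10\right) + a\right)^{2} = \left(\left(\frac{3}{4} + 10\right) + a\right)^{2} = \left(\frac{43}{4} + a\right)^{2}$)
$O{\left(1,8 \right)} \left(\left(-51 - -53\right) - 11\right) = \frac{\left(43 + 4 \cdot 1\right)^{2}}{16} \left(\left(-51 - -53\right) - 11\right) = \frac{\left(43 + 4\right)^{2}}{16} \left(\left(-51 + 53\right) - 11\right) = \frac{47^{2}}{16} \left(2 - 11\right) = \frac{1}{16} \cdot 2209 \left(-9\right) = \frac{2209}{16} \left(-9\right) = - \frac{19881}{16}$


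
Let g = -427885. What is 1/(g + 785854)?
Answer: 1/357969 ≈ 2.7935e-6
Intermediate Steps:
1/(g + 785854) = 1/(-427885 + 785854) = 1/357969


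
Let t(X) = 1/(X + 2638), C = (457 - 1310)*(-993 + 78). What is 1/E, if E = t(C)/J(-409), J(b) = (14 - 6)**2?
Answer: 50120512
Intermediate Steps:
J(b) = 64 (J(b) = 8**2 = 64)
C = 780495 (C = -853*(-915) = 780495)
t(X) = 1/(2638 + X)
E = 1/50120512 (E = 1/((2638 + 780495)*64) = (1/64)/783133 = (1/783133)*(1/64) = 1/50120512 ≈ 1.9952e-8)
1/E = 1/(1/50120512) = 50120512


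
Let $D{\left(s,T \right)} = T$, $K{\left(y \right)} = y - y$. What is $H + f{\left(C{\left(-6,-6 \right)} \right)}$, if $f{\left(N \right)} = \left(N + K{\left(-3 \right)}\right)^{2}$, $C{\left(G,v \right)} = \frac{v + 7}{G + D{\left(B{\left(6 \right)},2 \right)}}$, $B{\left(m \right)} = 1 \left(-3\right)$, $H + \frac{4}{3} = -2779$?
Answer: $- \frac{133453}{48} \approx -2780.3$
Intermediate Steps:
$H = - \frac{8341}{3}$ ($H = - \frac{4}{3} - 2779 = - \frac{8341}{3} \approx -2780.3$)
$B{\left(m \right)} = -3$
$K{\left(y \right)} = 0$
$C{\left(G,v \right)} = \frac{7 + v}{2 + G}$ ($C{\left(G,v \right)} = \frac{v + 7}{G + 2} = \frac{7 + v}{2 + G}$)
$f{\left(N \right)} = N^{2}$ ($f{\left(N \right)} = \left(N + 0\right)^{2} = N^{2}$)
$H + f{\left(C{\left(-6,-6 \right)} \right)} = - \frac{8341}{3} + \left(\frac{7 - 6}{2 - 6}\right)^{2} = - \frac{8341}{3} + \left(\frac{1}{-4} \cdot 1\right)^{2} = - \frac{8341}{3} + \left(\left(- \frac{1}{4}\right) 1\right)^{2} = - \frac{8341}{3} + \left(- \frac{1}{4}\right)^{2} = - \frac{8341}{3} + \frac{1}{16} = - \frac{133453}{48}$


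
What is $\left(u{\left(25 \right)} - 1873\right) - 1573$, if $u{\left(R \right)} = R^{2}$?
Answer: $-2821$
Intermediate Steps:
$\left(u{\left(25 \right)} - 1873\right) - 1573 = \left(25^{2} - 1873\right) - 1573 = \left(625 - 1873\right) - 1573 = -1248 - 1573 = -2821$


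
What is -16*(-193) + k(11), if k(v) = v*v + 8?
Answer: 3217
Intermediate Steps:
k(v) = 8 + v² (k(v) = v² + 8 = 8 + v²)
-16*(-193) + k(11) = -16*(-193) + (8 + 11²) = 3088 + (8 + 121) = 3088 + 129 = 3217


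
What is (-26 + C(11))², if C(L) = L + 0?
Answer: 225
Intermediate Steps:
C(L) = L
(-26 + C(11))² = (-26 + 11)² = (-15)² = 225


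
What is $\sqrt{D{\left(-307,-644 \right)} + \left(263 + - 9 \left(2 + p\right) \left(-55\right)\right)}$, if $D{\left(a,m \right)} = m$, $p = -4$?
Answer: $i \sqrt{1371} \approx 37.027 i$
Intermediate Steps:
$\sqrt{D{\left(-307,-644 \right)} + \left(263 + - 9 \left(2 + p\right) \left(-55\right)\right)} = \sqrt{-644 + \left(263 + - 9 \left(2 - 4\right) \left(-55\right)\right)} = \sqrt{-644 + \left(263 + \left(-9\right) \left(-2\right) \left(-55\right)\right)} = \sqrt{-644 + \left(263 + 18 \left(-55\right)\right)} = \sqrt{-644 + \left(263 - 990\right)} = \sqrt{-644 - 727} = \sqrt{-1371} = i \sqrt{1371}$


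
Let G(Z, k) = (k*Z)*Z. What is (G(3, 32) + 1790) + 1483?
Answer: 3561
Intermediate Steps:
G(Z, k) = k*Z² (G(Z, k) = (Z*k)*Z = k*Z²)
(G(3, 32) + 1790) + 1483 = (32*3² + 1790) + 1483 = (32*9 + 1790) + 1483 = (288 + 1790) + 1483 = 2078 + 1483 = 3561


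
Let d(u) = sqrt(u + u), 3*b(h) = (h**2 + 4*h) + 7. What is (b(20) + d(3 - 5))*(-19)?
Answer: -9253/3 - 38*I ≈ -3084.3 - 38.0*I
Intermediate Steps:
b(h) = 7/3 + h**2/3 + 4*h/3 (b(h) = ((h**2 + 4*h) + 7)/3 = (7 + h**2 + 4*h)/3 = 7/3 + h**2/3 + 4*h/3)
d(u) = sqrt(2)*sqrt(u) (d(u) = sqrt(2*u) = sqrt(2)*sqrt(u))
(b(20) + d(3 - 5))*(-19) = ((7/3 + (1/3)*20**2 + (4/3)*20) + sqrt(2)*sqrt(3 - 5))*(-19) = ((7/3 + (1/3)*400 + 80/3) + sqrt(2)*sqrt(-2))*(-19) = ((7/3 + 400/3 + 80/3) + sqrt(2)*(I*sqrt(2)))*(-19) = (487/3 + 2*I)*(-19) = -9253/3 - 38*I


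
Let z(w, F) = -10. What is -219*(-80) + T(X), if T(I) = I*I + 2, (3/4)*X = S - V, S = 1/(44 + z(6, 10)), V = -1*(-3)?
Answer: 45615526/2601 ≈ 17538.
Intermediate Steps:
V = 3
S = 1/34 (S = 1/(44 - 10) = 1/34 ≈ 0.029412)
X = -202/51 (X = 4*(1/34 - 1*3)/3 = 4*(1/34 - 3)/3 = (4/3)*(-101/34) = -202/51 ≈ -3.9608)
T(I) = 2 + I² (T(I) = I² + 2 = 2 + I²)
-219*(-80) + T(X) = -219*(-80) + (2 + (-202/51)²) = 17520 + (2 + 40804/2601) = 17520 + 46006/2601 = 45615526/2601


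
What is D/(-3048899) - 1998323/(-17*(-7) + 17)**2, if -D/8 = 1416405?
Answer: -346064845961/3317202112 ≈ -104.32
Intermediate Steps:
D = -11331240 (D = -8*1416405 = -11331240)
D/(-3048899) - 1998323/(-17*(-7) + 17)**2 = -11331240/(-3048899) - 1998323/(-17*(-7) + 17)**2 = -11331240*(-1/3048899) - 1998323/(119 + 17)**2 = 11331240/3048899 - 1998323/(136**2) = 11331240/3048899 - 1998323/18496 = -346064845961/3317202112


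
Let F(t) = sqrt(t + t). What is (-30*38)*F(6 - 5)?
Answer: -1140*sqrt(2) ≈ -1612.2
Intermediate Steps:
F(t) = sqrt(2)*sqrt(t) (F(t) = sqrt(2*t) = sqrt(2)*sqrt(t))
(-30*38)*F(6 - 5) = (-30*38)*(sqrt(2)*sqrt(6 - 5)) = -1140*sqrt(2)*sqrt(1) = -1140*sqrt(2)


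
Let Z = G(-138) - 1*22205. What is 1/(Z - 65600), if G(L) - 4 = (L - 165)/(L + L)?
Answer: -92/8077591 ≈ -1.1390e-5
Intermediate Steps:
G(L) = 4 + (-165 + L)/(2*L) (G(L) = 4 + (L - 165)/(L + L) = 4 + (-165 + L)/((2*L)) = 4 + (-165 + L)*(1/(2*L)) = 4 + (-165 + L)/(2*L))
Z = -2042391/92 (Z = (3/2)*(-55 + 3*(-138))/(-138) - 1*22205 = (3/2)*(-1/138)*(-55 - 414) - 22205 = (3/2)*(-1/138)*(-469) - 22205 = 469/92 - 22205 = -2042391/92 ≈ -22200.)
1/(Z - 65600) = 1/(-2042391/92 - 65600) = 1/(-8077591/92) = -92/8077591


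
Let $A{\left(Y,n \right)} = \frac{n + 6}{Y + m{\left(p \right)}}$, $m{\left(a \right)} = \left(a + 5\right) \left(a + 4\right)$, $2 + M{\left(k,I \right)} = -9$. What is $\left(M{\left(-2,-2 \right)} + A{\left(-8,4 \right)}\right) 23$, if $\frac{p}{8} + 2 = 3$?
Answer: $- \frac{18607}{74} \approx -251.45$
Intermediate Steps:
$p = 8$ ($p = -16 + 8 \cdot 3 = -16 + 24 = 8$)
$M{\left(k,I \right)} = -11$ ($M{\left(k,I \right)} = -2 - 9 = -11$)
$m{\left(a \right)} = \left(4 + a\right) \left(5 + a\right)$ ($m{\left(a \right)} = \left(5 + a\right) \left(4 + a\right) = \left(4 + a\right) \left(5 + a\right)$)
$A{\left(Y,n \right)} = \frac{6 + n}{156 + Y}$ ($A{\left(Y,n \right)} = \frac{n + 6}{Y + \left(20 + 8^{2} + 9 \cdot 8\right)} = \frac{6 + n}{Y + \left(20 + 64 + 72\right)} = \frac{6 + n}{Y + 156} = \frac{6 + n}{156 + Y}$)
$\left(M{\left(-2,-2 \right)} + A{\left(-8,4 \right)}\right) 23 = \left(-11 + \frac{6 + 4}{156 - 8}\right) 23 = \left(-11 + \frac{1}{148} \cdot 10\right) 23 = \left(-11 + \frac{5}{74}\right) 23 = \left(- \frac{809}{74}\right) 23 = - \frac{18607}{74}$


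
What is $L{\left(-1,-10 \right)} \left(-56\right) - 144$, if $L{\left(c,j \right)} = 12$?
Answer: $-816$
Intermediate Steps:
$L{\left(-1,-10 \right)} \left(-56\right) - 144 = 12 \left(-56\right) - 144 = -672 - 144 = -816$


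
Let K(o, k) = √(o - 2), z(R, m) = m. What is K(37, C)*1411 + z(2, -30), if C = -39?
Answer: -30 + 1411*√35 ≈ 8317.6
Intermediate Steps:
K(o, k) = √(-2 + o)
K(37, C)*1411 + z(2, -30) = √(-2 + 37)*1411 - 30 = √35*1411 - 30 = 1411*√35 - 30 = -30 + 1411*√35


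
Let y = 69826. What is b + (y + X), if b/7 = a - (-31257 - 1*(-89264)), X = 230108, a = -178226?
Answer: -1353697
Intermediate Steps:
b = -1653631 (b = 7*(-178226 - (-31257 - 1*(-89264))) = 7*(-178226 - (-31257 + 89264)) = 7*(-178226 - 1*58007) = 7*(-178226 - 58007) = 7*(-236233) = -1653631)
b + (y + X) = -1653631 + (69826 + 230108) = -1653631 + 299934 = -1353697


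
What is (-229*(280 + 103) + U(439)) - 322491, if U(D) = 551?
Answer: -409647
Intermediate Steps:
(-229*(280 + 103) + U(439)) - 322491 = (-229*(280 + 103) + 551) - 322491 = (-229*383 + 551) - 322491 = (-87707 + 551) - 322491 = -87156 - 322491 = -409647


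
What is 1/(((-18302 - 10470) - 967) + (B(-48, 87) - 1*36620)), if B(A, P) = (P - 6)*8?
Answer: -1/65711 ≈ -1.5218e-5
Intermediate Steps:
B(A, P) = -48 + 8*P (B(A, P) = (-6 + P)*8 = -48 + 8*P)
1/(((-18302 - 10470) - 967) + (B(-48, 87) - 1*36620)) = 1/(((-18302 - 10470) - 967) + ((-48 + 8*87) - 1*36620)) = 1/((-28772 - 967) + ((-48 + 696) - 36620)) = 1/(-29739 + (648 - 36620)) = 1/(-29739 - 35972) = 1/(-65711) = -1/65711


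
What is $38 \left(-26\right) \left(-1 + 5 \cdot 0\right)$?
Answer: $988$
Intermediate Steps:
$38 \left(-26\right) \left(-1 + 5 \cdot 0\right) = - 988 \left(-1 + 0\right) = \left(-988\right) \left(-1\right) = 988$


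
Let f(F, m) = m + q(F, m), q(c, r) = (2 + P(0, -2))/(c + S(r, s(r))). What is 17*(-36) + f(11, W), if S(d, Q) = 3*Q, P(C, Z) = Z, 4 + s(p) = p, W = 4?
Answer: -608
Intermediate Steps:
s(p) = -4 + p
q(c, r) = 0 (q(c, r) = (2 - 2)/(c + 3*(-4 + r)) = 0/(c + (-12 + 3*r)) = 0/(-12 + c + 3*r) = 0)
f(F, m) = m (f(F, m) = m + 0 = m)
17*(-36) + f(11, W) = 17*(-36) + 4 = -612 + 4 = -608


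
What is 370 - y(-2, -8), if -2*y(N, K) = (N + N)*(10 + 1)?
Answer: 348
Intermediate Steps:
y(N, K) = -11*N (y(N, K) = -(N + N)*(10 + 1)/2 = -2*N*11/2 = -11*N)
370 - y(-2, -8) = 370 - (-11)*(-2) = 370 - 1*22 = 370 - 22 = 348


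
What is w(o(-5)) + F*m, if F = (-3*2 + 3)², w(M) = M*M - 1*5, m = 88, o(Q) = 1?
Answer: 788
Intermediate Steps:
w(M) = -5 + M² (w(M) = M² - 5 = -5 + M²)
F = 9 (F = (-6 + 3)² = (-3)² = 9)
w(o(-5)) + F*m = (-5 + 1²) + 9*88 = (-5 + 1) + 792 = -4 + 792 = 788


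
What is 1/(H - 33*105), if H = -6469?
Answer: -1/9934 ≈ -0.00010066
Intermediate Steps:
1/(H - 33*105) = 1/(-6469 - 33*105) = 1/(-6469 - 3465) = 1/(-9934) = -1/9934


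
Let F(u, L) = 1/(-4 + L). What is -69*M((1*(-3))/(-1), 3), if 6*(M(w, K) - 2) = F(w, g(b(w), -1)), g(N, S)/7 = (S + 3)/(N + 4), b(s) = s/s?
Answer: -1541/12 ≈ -128.42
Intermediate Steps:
b(s) = 1
g(N, S) = 7*(3 + S)/(4 + N) (g(N, S) = 7*((S + 3)/(N + 4)) = 7*((3 + S)/(4 + N)) = 7*(3 + S)/(4 + N))
M(w, K) = 67/36 (M(w, K) = 2 + 1/(6*(-4 + 7*(3 - 1)/(4 + 1))) = 2 + 1/(6*(-4 + 7*2/5)) = 2 + 1/(6*(-4 + 7*(⅕)*2)) = 2 + 1/(6*(-4 + 14/5)) = 2 + 1/(6*(-6/5)) = 2 + (⅙)*(-⅚) = 2 - 5/36 = 67/36)
-69*M((1*(-3))/(-1), 3) = -69*67/36 = -1541/12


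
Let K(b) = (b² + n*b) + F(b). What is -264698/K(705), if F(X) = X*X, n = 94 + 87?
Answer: -7154/30315 ≈ -0.23599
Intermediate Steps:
n = 181
F(X) = X²
K(b) = 2*b² + 181*b (K(b) = (b² + 181*b) + b² = 2*b² + 181*b)
-264698/K(705) = -264698*1/(705*(181 + 2*705)) = -264698*1/(705*(181 + 1410)) = -264698/(705*1591) = -264698/1121655 = -264698*1/1121655 = -7154/30315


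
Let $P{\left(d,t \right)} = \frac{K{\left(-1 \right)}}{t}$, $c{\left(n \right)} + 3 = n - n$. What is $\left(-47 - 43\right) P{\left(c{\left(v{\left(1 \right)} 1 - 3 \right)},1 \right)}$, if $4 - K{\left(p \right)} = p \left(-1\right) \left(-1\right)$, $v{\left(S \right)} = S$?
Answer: $-450$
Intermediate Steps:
$K{\left(p \right)} = 4 - p$ ($K{\left(p \right)} = 4 - p \left(-1\right) \left(-1\right) = 4 - - p \left(-1\right) = 4 - p$)
$c{\left(n \right)} = -3$ ($c{\left(n \right)} = -3 + \left(n - n\right) = -3 + 0 = -3$)
$P{\left(d,t \right)} = \frac{5}{t}$ ($P{\left(d,t \right)} = \frac{4 - -1}{t} = \frac{4 + 1}{t} = \frac{5}{t}$)
$\left(-47 - 43\right) P{\left(c{\left(v{\left(1 \right)} 1 - 3 \right)},1 \right)} = \left(-47 - 43\right) \frac{5}{1} = - 90 \cdot 5 \cdot 1 = \left(-90\right) 5 = -450$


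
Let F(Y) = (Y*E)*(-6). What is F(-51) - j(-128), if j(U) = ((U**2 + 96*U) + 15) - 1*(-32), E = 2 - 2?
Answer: -4143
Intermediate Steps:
E = 0
j(U) = 47 + U**2 + 96*U (j(U) = (15 + U**2 + 96*U) + 32 = 47 + U**2 + 96*U)
F(Y) = 0 (F(Y) = (Y*0)*(-6) = 0*(-6) = 0)
F(-51) - j(-128) = 0 - (47 + (-128)**2 + 96*(-128)) = 0 - (47 + 16384 - 12288) = 0 - 1*4143 = 0 - 4143 = -4143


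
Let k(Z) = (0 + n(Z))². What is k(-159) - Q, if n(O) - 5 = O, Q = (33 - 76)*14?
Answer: 24318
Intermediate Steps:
Q = -602 (Q = -43*14 = -602)
n(O) = 5 + O
k(Z) = (5 + Z)² (k(Z) = (0 + (5 + Z))² = (5 + Z)²)
k(-159) - Q = (5 - 159)² - 1*(-602) = (-154)² + 602 = 23716 + 602 = 24318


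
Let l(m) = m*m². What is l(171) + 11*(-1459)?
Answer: 4984162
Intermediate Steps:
l(m) = m³
l(171) + 11*(-1459) = 171³ + 11*(-1459) = 5000211 - 16049 = 4984162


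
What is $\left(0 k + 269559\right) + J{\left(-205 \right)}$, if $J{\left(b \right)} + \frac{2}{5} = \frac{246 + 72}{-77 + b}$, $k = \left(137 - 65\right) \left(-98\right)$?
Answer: $\frac{63346006}{235} \approx 2.6956 \cdot 10^{5}$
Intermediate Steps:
$k = -7056$ ($k = 72 \left(-98\right) = -7056$)
$J{\left(b \right)} = - \frac{2}{5} + \frac{318}{-77 + b}$ ($J{\left(b \right)} = - \frac{2}{5} + \frac{246 + 72}{-77 + b} = - \frac{2}{5} + \frac{318}{-77 + b}$)
$\left(0 k + 269559\right) + J{\left(-205 \right)} = \left(0 \left(-7056\right) + 269559\right) + \frac{2 \left(872 - -205\right)}{5 \left(-77 - 205\right)} = \left(0 + 269559\right) + \frac{2 \left(872 + 205\right)}{5 \left(-282\right)} = 269559 + \frac{2}{5} \left(- \frac{1}{282}\right) 1077 = 269559 - \frac{359}{235} = \frac{63346006}{235}$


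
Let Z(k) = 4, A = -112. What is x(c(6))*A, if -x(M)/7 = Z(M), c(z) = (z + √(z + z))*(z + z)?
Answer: 3136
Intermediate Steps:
c(z) = 2*z*(z + √2*√z) (c(z) = (z + √(2*z))*(2*z) = (z + √2*√z)*(2*z) = 2*z*(z + √2*√z))
x(M) = -28 (x(M) = -7*4 = -28)
x(c(6))*A = -28*(-112) = 3136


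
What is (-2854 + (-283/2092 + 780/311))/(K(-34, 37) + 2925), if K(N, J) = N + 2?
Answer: -1855302901/1882220516 ≈ -0.98570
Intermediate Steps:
K(N, J) = 2 + N
(-2854 + (-283/2092 + 780/311))/(K(-34, 37) + 2925) = (-2854 + (-283/2092 + 780/311))/((2 - 34) + 2925) = (-2854 + (-283*1/2092 + 780*(1/311)))/(-32 + 2925) = (-2854 + (-283/2092 + 780/311))/2893 = (-2854 + 1543747/650612)*(1/2893) = -1855302901/650612*1/2893 = -1855302901/1882220516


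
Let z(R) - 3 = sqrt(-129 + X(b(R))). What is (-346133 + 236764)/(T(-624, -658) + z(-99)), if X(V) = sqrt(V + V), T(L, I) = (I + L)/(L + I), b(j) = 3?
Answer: -109369/(4 + I*sqrt(129 - sqrt(6))) ≈ -3068.9 + 8630.9*I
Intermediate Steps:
T(L, I) = 1 (T(L, I) = (I + L)/(I + L) = 1)
X(V) = sqrt(2)*sqrt(V) (X(V) = sqrt(2*V) = sqrt(2)*sqrt(V))
z(R) = 3 + sqrt(-129 + sqrt(6)) (z(R) = 3 + sqrt(-129 + sqrt(2)*sqrt(3)) = 3 + sqrt(-129 + sqrt(6)))
(-346133 + 236764)/(T(-624, -658) + z(-99)) = (-346133 + 236764)/(1 + (3 + sqrt(-129 + sqrt(6)))) = -109369/(4 + sqrt(-129 + sqrt(6)))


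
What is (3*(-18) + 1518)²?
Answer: 2143296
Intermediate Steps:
(3*(-18) + 1518)² = (-54 + 1518)² = 1464² = 2143296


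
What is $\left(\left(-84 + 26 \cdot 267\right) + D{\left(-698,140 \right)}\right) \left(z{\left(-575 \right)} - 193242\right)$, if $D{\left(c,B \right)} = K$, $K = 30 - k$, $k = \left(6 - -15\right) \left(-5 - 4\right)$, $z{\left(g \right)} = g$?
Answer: $-1371642909$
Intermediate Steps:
$k = -189$ ($k = \left(6 + 15\right) \left(-9\right) = 21 \left(-9\right) = -189$)
$K = 219$ ($K = 30 - -189 = 30 + 189 = 219$)
$D{\left(c,B \right)} = 219$
$\left(\left(-84 + 26 \cdot 267\right) + D{\left(-698,140 \right)}\right) \left(z{\left(-575 \right)} - 193242\right) = \left(\left(-84 + 26 \cdot 267\right) + 219\right) \left(-575 - 193242\right) = \left(\left(-84 + 6942\right) + 219\right) \left(-193817\right) = \left(6858 + 219\right) \left(-193817\right) = 7077 \left(-193817\right) = -1371642909$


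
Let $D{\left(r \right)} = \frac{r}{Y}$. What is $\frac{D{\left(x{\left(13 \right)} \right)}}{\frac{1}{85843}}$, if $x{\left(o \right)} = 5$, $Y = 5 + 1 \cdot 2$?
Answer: $\frac{429215}{7} \approx 61316.0$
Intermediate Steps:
$Y = 7$ ($Y = 5 + 2 = 7$)
$D{\left(r \right)} = \frac{r}{7}$
$\frac{D{\left(x{\left(13 \right)} \right)}}{\frac{1}{85843}} = \frac{\frac{1}{7} \cdot 5}{\frac{1}{85843}} = \frac{5 \frac{1}{\frac{1}{85843}}}{7} = \frac{5}{7} \cdot 85843 = \frac{429215}{7}$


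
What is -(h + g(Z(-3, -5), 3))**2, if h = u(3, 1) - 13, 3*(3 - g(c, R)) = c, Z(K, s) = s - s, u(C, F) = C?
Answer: -49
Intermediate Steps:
Z(K, s) = 0
g(c, R) = 3 - c/3
h = -10 (h = 3 - 13 = -10)
-(h + g(Z(-3, -5), 3))**2 = -(-10 + (3 - 1/3*0))**2 = -(-10 + (3 + 0))**2 = -(-10 + 3)**2 = -1*(-7)**2 = -1*49 = -49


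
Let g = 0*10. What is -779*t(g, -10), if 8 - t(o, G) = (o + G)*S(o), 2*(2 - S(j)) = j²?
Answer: -21812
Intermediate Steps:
S(j) = 2 - j²/2
g = 0
t(o, G) = 8 - (2 - o²/2)*(G + o) (t(o, G) = 8 - (o + G)*(2 - o²/2) = 8 - (G + o)*(2 - o²/2) = 8 - (2 - o²/2)*(G + o))
-779*t(g, -10) = -779*(8 + (½)*(-10)*(-4 + 0²) + (½)*0*(-4 + 0²)) = -779*(8 + (½)*(-10)*(-4 + 0) + (½)*0*(-4 + 0)) = -779*(8 + (½)*(-10)*(-4) + (½)*0*(-4)) = -779*(8 + 20 + 0) = -779*28 = -21812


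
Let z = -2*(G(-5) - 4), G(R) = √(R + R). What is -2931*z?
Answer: -23448 + 5862*I*√10 ≈ -23448.0 + 18537.0*I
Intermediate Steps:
G(R) = √2*√R (G(R) = √(2*R) = √2*√R)
z = 8 - 2*I*√10 (z = -2*(√2*√(-5) - 4) = -2*(√2*(I*√5) - 4) = -2*(I*√10 - 4) = -2*(-4 + I*√10) = 8 - 2*I*√10 ≈ 8.0 - 6.3246*I)
-2931*z = -2931*(8 - 2*I*√10) = -23448 + 5862*I*√10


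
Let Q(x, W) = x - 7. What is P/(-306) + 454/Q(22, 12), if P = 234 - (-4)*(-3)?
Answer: 2511/85 ≈ 29.541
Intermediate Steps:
Q(x, W) = -7 + x
P = 222 (P = 234 - 1*12 = 234 - 12 = 222)
P/(-306) + 454/Q(22, 12) = 222/(-306) + 454/(-7 + 22) = 222*(-1/306) + 454/15 = -37/51 + 454*(1/15) = -37/51 + 454/15 = 2511/85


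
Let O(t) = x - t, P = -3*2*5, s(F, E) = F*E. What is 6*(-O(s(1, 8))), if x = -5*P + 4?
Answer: -876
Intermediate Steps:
s(F, E) = E*F
P = -30 (P = -6*5 = -30)
x = 154 (x = -5*(-30) + 4 = 150 + 4 = 154)
O(t) = 154 - t
6*(-O(s(1, 8))) = 6*(-(154 - 8)) = 6*(-1*146) = 6*(-146) = -876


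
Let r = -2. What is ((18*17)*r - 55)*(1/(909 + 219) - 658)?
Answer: 495062741/1128 ≈ 4.3889e+5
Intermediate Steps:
((18*17)*r - 55)*(1/(909 + 219) - 658) = ((18*17)*(-2) - 55)*(1/(909 + 219) - 658) = (306*(-2) - 55)*(1/1128 - 658) = (-612 - 55)*(1/1128 - 658) = -667*(-742223/1128) = 495062741/1128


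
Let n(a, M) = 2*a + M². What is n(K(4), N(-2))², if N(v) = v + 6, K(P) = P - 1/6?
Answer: 5041/9 ≈ 560.11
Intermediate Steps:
K(P) = -⅙ + P (K(P) = P - 1*⅙ = P - ⅙ = -⅙ + P)
N(v) = 6 + v
n(a, M) = M² + 2*a
n(K(4), N(-2))² = ((6 - 2)² + 2*(-⅙ + 4))² = (4² + 2*(23/6))² = (16 + 23/3)² = (71/3)² = 5041/9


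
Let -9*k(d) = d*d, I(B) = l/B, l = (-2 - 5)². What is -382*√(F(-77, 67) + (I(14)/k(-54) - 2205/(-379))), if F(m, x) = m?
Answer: -191*I*√13253172926/6822 ≈ -3223.2*I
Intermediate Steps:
l = 49 (l = (-7)² = 49)
I(B) = 49/B
k(d) = -d²/9 (k(d) = -d*d/9 = -d²/9)
-382*√(F(-77, 67) + (I(14)/k(-54) - 2205/(-379))) = -382*√(-77 + ((49/14)/((-⅑*(-54)²)) - 2205/(-379))) = -382*√(-77 + ((49*(1/14))/((-⅑*2916)) - 2205*(-1/379))) = -382*√(-77 + ((7/2)/(-324) + 2205/379)) = -382*√(-77 + ((7/2)*(-1/324) + 2205/379)) = -382*√(-77 + (-7/648 + 2205/379)) = -382*√(-77 + 1426187/245592) = -191*I*√13253172926/6822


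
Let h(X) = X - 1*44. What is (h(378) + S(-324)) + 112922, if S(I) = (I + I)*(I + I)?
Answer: 533160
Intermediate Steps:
h(X) = -44 + X (h(X) = X - 44 = -44 + X)
S(I) = 4*I**2 (S(I) = (2*I)*(2*I) = 4*I**2)
(h(378) + S(-324)) + 112922 = ((-44 + 378) + 4*(-324)**2) + 112922 = (334 + 4*104976) + 112922 = (334 + 419904) + 112922 = 420238 + 112922 = 533160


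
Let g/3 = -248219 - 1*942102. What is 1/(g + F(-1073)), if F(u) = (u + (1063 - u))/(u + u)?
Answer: -2146/7663287661 ≈ -2.8004e-7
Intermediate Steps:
g = -3570963 (g = 3*(-248219 - 1*942102) = 3*(-248219 - 942102) = 3*(-1190321) = -3570963)
F(u) = 1063/(2*u) (F(u) = 1063/((2*u)) = 1063*(1/(2*u)) = 1063/(2*u))
1/(g + F(-1073)) = 1/(-3570963 + (1063/2)/(-1073)) = 1/(-3570963 + (1063/2)*(-1/1073)) = 1/(-3570963 - 1063/2146) = 1/(-7663287661/2146) = -2146/7663287661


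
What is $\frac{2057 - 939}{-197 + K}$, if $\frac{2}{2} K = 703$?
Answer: $\frac{559}{253} \approx 2.2095$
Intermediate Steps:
$K = 703$
$\frac{2057 - 939}{-197 + K} = \frac{2057 - 939}{-197 + 703} = \frac{1118}{506} = 1118 \cdot \frac{1}{506} = \frac{559}{253}$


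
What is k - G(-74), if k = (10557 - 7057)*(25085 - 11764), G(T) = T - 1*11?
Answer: 46623585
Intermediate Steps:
G(T) = -11 + T (G(T) = T - 11 = -11 + T)
k = 46623500 (k = 3500*13321 = 46623500)
k - G(-74) = 46623500 - (-11 - 74) = 46623500 - 1*(-85) = 46623500 + 85 = 46623585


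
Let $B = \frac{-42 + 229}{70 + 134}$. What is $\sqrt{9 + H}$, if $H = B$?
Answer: $\frac{\sqrt{357}}{6} \approx 3.1491$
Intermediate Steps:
$B = \frac{11}{12}$ ($B = \frac{187}{204} = 187 \cdot \frac{1}{204} = \frac{11}{12} \approx 0.91667$)
$H = \frac{11}{12} \approx 0.91667$
$\sqrt{9 + H} = \sqrt{9 + \frac{11}{12}} = \sqrt{\frac{119}{12}} = \frac{\sqrt{357}}{6}$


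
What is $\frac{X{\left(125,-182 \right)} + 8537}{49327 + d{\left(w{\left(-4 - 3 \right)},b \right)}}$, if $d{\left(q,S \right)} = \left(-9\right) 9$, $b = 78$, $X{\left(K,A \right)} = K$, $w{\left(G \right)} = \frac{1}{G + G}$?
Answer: $\frac{4331}{24623} \approx 0.17589$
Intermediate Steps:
$w{\left(G \right)} = \frac{1}{2 G}$
$d{\left(q,S \right)} = -81$
$\frac{X{\left(125,-182 \right)} + 8537}{49327 + d{\left(w{\left(-4 - 3 \right)},b \right)}} = \frac{125 + 8537}{49327 - 81} = \frac{8662}{49246} = 8662 \cdot \frac{1}{49246} = \frac{4331}{24623}$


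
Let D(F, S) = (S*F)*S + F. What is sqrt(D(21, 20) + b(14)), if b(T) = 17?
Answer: sqrt(8438) ≈ 91.859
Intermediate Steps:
D(F, S) = F + F*S**2 (D(F, S) = (F*S)*S + F = F*S**2 + F = F + F*S**2)
sqrt(D(21, 20) + b(14)) = sqrt(21*(1 + 20**2) + 17) = sqrt(21*(1 + 400) + 17) = sqrt(21*401 + 17) = sqrt(8421 + 17) = sqrt(8438)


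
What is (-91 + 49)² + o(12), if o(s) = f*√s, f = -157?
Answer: 1764 - 314*√3 ≈ 1220.1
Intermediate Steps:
o(s) = -157*√s
(-91 + 49)² + o(12) = (-91 + 49)² - 314*√3 = (-42)² - 314*√3 = 1764 - 314*√3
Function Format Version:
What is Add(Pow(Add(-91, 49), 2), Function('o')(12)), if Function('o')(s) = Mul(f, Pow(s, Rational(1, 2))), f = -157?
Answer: Add(1764, Mul(-314, Pow(3, Rational(1, 2)))) ≈ 1220.1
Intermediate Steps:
Function('o')(s) = Mul(-157, Pow(s, Rational(1, 2)))
Add(Pow(Add(-91, 49), 2), Function('o')(12)) = Add(Pow(Add(-91, 49), 2), Mul(-157, Pow(12, Rational(1, 2)))) = Add(Pow(-42, 2), Mul(-157, Mul(2, Pow(3, Rational(1, 2))))) = Add(1764, Mul(-314, Pow(3, Rational(1, 2))))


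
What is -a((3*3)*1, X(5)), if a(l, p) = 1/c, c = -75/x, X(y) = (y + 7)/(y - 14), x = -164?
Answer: -164/75 ≈ -2.1867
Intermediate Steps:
X(y) = (7 + y)/(-14 + y)
c = 75/164 (c = -75/(-164) = -75*(-1/164) = 75/164 ≈ 0.45732)
a(l, p) = 164/75 (a(l, p) = 1/(75/164) = 164/75)
-a((3*3)*1, X(5)) = -1*164/75 = -164/75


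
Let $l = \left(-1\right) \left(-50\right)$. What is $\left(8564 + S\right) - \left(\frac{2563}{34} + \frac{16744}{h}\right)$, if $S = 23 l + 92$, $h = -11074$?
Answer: $\frac{261735895}{26894} \approx 9732.1$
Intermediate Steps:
$l = 50$
$S = 1242$ ($S = 23 \cdot 50 + 92 = 1150 + 92 = 1242$)
$\left(8564 + S\right) - \left(\frac{2563}{34} + \frac{16744}{h}\right) = \left(8564 + 1242\right) - \left(- \frac{1196}{791} + \frac{2563}{34}\right) = 9806 - \frac{1986669}{26894} = \frac{261735895}{26894}$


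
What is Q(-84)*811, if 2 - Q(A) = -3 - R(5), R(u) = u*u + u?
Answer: 28385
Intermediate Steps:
R(u) = u + u**2 (R(u) = u**2 + u = u + u**2)
Q(A) = 35 (Q(A) = 2 - (-3 - 5*(1 + 5)) = 2 - (-3 - 5*6) = 2 - (-3 - 1*30) = 2 - (-3 - 30) = 2 - 1*(-33) = 2 + 33 = 35)
Q(-84)*811 = 35*811 = 28385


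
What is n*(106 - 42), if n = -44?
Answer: -2816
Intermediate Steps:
n*(106 - 42) = -44*(106 - 42) = -44*64 = -2816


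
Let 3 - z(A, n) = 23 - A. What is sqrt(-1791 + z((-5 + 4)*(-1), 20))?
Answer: I*sqrt(1810) ≈ 42.544*I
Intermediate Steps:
z(A, n) = -20 + A (z(A, n) = 3 - (23 - A) = 3 + (-23 + A) = -20 + A)
sqrt(-1791 + z((-5 + 4)*(-1), 20)) = sqrt(-1791 + (-20 + (-5 + 4)*(-1))) = sqrt(-1791 + (-20 - 1*(-1))) = sqrt(-1791 + (-20 + 1)) = sqrt(-1791 - 19) = sqrt(-1810) = I*sqrt(1810)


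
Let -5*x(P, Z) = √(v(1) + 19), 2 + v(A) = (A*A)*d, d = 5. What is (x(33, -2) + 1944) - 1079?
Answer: 865 - √22/5 ≈ 864.06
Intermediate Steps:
v(A) = -2 + 5*A² (v(A) = -2 + (A*A)*5 = -2 + A²*5 = -2 + 5*A²)
x(P, Z) = -√22/5 (x(P, Z) = -√((-2 + 5*1²) + 19)/5 = -√((-2 + 5*1) + 19)/5 = -√((-2 + 5) + 19)/5 = -√(3 + 19)/5 = -√22/5)
(x(33, -2) + 1944) - 1079 = (-√22/5 + 1944) - 1079 = (1944 - √22/5) - 1079 = 865 - √22/5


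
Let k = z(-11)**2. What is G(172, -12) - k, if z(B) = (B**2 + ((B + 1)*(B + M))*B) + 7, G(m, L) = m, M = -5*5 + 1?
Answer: -13853112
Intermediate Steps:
M = -24 (M = -25 + 1 = -24)
z(B) = 7 + B**2 + B*(1 + B)*(-24 + B) (z(B) = (B**2 + ((B + 1)*(B - 24))*B) + 7 = (B**2 + ((1 + B)*(-24 + B))*B) + 7 = (B**2 + B*(1 + B)*(-24 + B)) + 7 = 7 + B**2 + B*(1 + B)*(-24 + B))
k = 13853284 (k = (7 + (-11)**3 - 24*(-11) - 22*(-11)**2)**2 = (7 - 1331 + 264 - 22*121)**2 = (7 - 1331 + 264 - 2662)**2 = (-3722)**2 = 13853284)
G(172, -12) - k = 172 - 1*13853284 = 172 - 13853284 = -13853112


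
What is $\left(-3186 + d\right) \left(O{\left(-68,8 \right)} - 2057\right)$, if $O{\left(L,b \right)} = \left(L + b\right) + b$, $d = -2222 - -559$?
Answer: $10226541$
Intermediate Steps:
$d = -1663$ ($d = -2222 + 559 = -1663$)
$O{\left(L,b \right)} = L + 2 b$
$\left(-3186 + d\right) \left(O{\left(-68,8 \right)} - 2057\right) = \left(-3186 - 1663\right) \left(\left(-68 + 2 \cdot 8\right) - 2057\right) = - 4849 \left(\left(-68 + 16\right) - 2057\right) = - 4849 \left(-52 - 2057\right) = \left(-4849\right) \left(-2109\right) = 10226541$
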